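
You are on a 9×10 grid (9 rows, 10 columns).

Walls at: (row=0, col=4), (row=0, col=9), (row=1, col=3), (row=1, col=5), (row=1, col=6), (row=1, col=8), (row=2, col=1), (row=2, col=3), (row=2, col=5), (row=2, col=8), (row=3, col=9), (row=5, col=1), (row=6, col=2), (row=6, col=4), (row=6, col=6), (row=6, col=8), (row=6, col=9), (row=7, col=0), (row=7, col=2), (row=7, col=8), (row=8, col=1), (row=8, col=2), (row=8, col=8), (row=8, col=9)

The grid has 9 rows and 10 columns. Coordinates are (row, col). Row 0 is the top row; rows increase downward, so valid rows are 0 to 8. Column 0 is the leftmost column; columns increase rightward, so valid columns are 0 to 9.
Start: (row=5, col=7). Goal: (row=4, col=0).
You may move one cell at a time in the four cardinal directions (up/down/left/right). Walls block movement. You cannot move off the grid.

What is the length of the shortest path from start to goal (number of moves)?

Answer: Shortest path length: 8

Derivation:
BFS from (row=5, col=7) until reaching (row=4, col=0):
  Distance 0: (row=5, col=7)
  Distance 1: (row=4, col=7), (row=5, col=6), (row=5, col=8), (row=6, col=7)
  Distance 2: (row=3, col=7), (row=4, col=6), (row=4, col=8), (row=5, col=5), (row=5, col=9), (row=7, col=7)
  Distance 3: (row=2, col=7), (row=3, col=6), (row=3, col=8), (row=4, col=5), (row=4, col=9), (row=5, col=4), (row=6, col=5), (row=7, col=6), (row=8, col=7)
  Distance 4: (row=1, col=7), (row=2, col=6), (row=3, col=5), (row=4, col=4), (row=5, col=3), (row=7, col=5), (row=8, col=6)
  Distance 5: (row=0, col=7), (row=3, col=4), (row=4, col=3), (row=5, col=2), (row=6, col=3), (row=7, col=4), (row=8, col=5)
  Distance 6: (row=0, col=6), (row=0, col=8), (row=2, col=4), (row=3, col=3), (row=4, col=2), (row=7, col=3), (row=8, col=4)
  Distance 7: (row=0, col=5), (row=1, col=4), (row=3, col=2), (row=4, col=1), (row=8, col=3)
  Distance 8: (row=2, col=2), (row=3, col=1), (row=4, col=0)  <- goal reached here
One shortest path (8 moves): (row=5, col=7) -> (row=5, col=6) -> (row=5, col=5) -> (row=5, col=4) -> (row=5, col=3) -> (row=5, col=2) -> (row=4, col=2) -> (row=4, col=1) -> (row=4, col=0)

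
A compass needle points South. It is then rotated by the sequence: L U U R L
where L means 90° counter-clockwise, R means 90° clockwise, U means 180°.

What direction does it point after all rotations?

Start: South
  L (left (90° counter-clockwise)) -> East
  U (U-turn (180°)) -> West
  U (U-turn (180°)) -> East
  R (right (90° clockwise)) -> South
  L (left (90° counter-clockwise)) -> East
Final: East

Answer: Final heading: East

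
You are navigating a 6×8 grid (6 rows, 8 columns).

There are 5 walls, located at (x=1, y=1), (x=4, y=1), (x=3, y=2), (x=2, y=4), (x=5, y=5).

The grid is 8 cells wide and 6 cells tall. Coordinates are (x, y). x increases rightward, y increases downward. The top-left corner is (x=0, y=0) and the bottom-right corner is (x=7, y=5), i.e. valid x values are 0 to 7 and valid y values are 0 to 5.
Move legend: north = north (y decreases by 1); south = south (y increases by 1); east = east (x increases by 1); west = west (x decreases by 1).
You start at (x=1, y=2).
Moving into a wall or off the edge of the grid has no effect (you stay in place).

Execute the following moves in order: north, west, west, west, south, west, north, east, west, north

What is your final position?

Start: (x=1, y=2)
  north (north): blocked, stay at (x=1, y=2)
  west (west): (x=1, y=2) -> (x=0, y=2)
  west (west): blocked, stay at (x=0, y=2)
  west (west): blocked, stay at (x=0, y=2)
  south (south): (x=0, y=2) -> (x=0, y=3)
  west (west): blocked, stay at (x=0, y=3)
  north (north): (x=0, y=3) -> (x=0, y=2)
  east (east): (x=0, y=2) -> (x=1, y=2)
  west (west): (x=1, y=2) -> (x=0, y=2)
  north (north): (x=0, y=2) -> (x=0, y=1)
Final: (x=0, y=1)

Answer: Final position: (x=0, y=1)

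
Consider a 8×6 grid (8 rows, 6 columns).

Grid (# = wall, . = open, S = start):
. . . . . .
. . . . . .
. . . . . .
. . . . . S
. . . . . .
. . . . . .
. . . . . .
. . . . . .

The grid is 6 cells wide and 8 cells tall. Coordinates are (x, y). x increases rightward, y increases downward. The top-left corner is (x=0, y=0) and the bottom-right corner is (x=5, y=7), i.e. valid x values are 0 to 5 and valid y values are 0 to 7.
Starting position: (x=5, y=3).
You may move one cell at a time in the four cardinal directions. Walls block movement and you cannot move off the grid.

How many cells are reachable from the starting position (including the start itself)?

Answer: Reachable cells: 48

Derivation:
BFS flood-fill from (x=5, y=3):
  Distance 0: (x=5, y=3)
  Distance 1: (x=5, y=2), (x=4, y=3), (x=5, y=4)
  Distance 2: (x=5, y=1), (x=4, y=2), (x=3, y=3), (x=4, y=4), (x=5, y=5)
  Distance 3: (x=5, y=0), (x=4, y=1), (x=3, y=2), (x=2, y=3), (x=3, y=4), (x=4, y=5), (x=5, y=6)
  Distance 4: (x=4, y=0), (x=3, y=1), (x=2, y=2), (x=1, y=3), (x=2, y=4), (x=3, y=5), (x=4, y=6), (x=5, y=7)
  Distance 5: (x=3, y=0), (x=2, y=1), (x=1, y=2), (x=0, y=3), (x=1, y=4), (x=2, y=5), (x=3, y=6), (x=4, y=7)
  Distance 6: (x=2, y=0), (x=1, y=1), (x=0, y=2), (x=0, y=4), (x=1, y=5), (x=2, y=6), (x=3, y=7)
  Distance 7: (x=1, y=0), (x=0, y=1), (x=0, y=5), (x=1, y=6), (x=2, y=7)
  Distance 8: (x=0, y=0), (x=0, y=6), (x=1, y=7)
  Distance 9: (x=0, y=7)
Total reachable: 48 (grid has 48 open cells total)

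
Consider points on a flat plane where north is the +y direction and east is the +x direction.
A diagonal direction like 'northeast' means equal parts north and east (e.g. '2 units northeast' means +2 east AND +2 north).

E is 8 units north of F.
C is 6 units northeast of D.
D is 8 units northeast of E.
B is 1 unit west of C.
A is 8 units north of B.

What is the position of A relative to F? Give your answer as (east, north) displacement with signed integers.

Answer: A is at (east=13, north=30) relative to F.

Derivation:
Place F at the origin (east=0, north=0).
  E is 8 units north of F: delta (east=+0, north=+8); E at (east=0, north=8).
  D is 8 units northeast of E: delta (east=+8, north=+8); D at (east=8, north=16).
  C is 6 units northeast of D: delta (east=+6, north=+6); C at (east=14, north=22).
  B is 1 unit west of C: delta (east=-1, north=+0); B at (east=13, north=22).
  A is 8 units north of B: delta (east=+0, north=+8); A at (east=13, north=30).
Therefore A relative to F: (east=13, north=30).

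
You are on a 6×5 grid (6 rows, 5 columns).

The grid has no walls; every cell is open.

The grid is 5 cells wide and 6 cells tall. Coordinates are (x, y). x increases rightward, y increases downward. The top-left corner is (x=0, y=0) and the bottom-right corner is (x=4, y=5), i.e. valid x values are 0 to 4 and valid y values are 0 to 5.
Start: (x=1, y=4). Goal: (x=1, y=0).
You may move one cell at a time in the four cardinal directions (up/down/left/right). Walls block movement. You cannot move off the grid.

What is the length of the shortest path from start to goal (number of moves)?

Answer: Shortest path length: 4

Derivation:
BFS from (x=1, y=4) until reaching (x=1, y=0):
  Distance 0: (x=1, y=4)
  Distance 1: (x=1, y=3), (x=0, y=4), (x=2, y=4), (x=1, y=5)
  Distance 2: (x=1, y=2), (x=0, y=3), (x=2, y=3), (x=3, y=4), (x=0, y=5), (x=2, y=5)
  Distance 3: (x=1, y=1), (x=0, y=2), (x=2, y=2), (x=3, y=3), (x=4, y=4), (x=3, y=5)
  Distance 4: (x=1, y=0), (x=0, y=1), (x=2, y=1), (x=3, y=2), (x=4, y=3), (x=4, y=5)  <- goal reached here
One shortest path (4 moves): (x=1, y=4) -> (x=1, y=3) -> (x=1, y=2) -> (x=1, y=1) -> (x=1, y=0)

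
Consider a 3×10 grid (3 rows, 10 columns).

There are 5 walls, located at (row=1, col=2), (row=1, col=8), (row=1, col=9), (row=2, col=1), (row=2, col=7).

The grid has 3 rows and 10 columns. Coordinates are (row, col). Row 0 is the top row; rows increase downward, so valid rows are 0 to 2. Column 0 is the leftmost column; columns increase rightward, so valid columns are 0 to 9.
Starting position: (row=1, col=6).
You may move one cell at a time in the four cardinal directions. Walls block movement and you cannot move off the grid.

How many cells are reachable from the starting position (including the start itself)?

BFS flood-fill from (row=1, col=6):
  Distance 0: (row=1, col=6)
  Distance 1: (row=0, col=6), (row=1, col=5), (row=1, col=7), (row=2, col=6)
  Distance 2: (row=0, col=5), (row=0, col=7), (row=1, col=4), (row=2, col=5)
  Distance 3: (row=0, col=4), (row=0, col=8), (row=1, col=3), (row=2, col=4)
  Distance 4: (row=0, col=3), (row=0, col=9), (row=2, col=3)
  Distance 5: (row=0, col=2), (row=2, col=2)
  Distance 6: (row=0, col=1)
  Distance 7: (row=0, col=0), (row=1, col=1)
  Distance 8: (row=1, col=0)
  Distance 9: (row=2, col=0)
Total reachable: 23 (grid has 25 open cells total)

Answer: Reachable cells: 23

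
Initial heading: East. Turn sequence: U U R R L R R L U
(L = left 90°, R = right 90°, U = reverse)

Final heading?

Answer: Final heading: East

Derivation:
Start: East
  U (U-turn (180°)) -> West
  U (U-turn (180°)) -> East
  R (right (90° clockwise)) -> South
  R (right (90° clockwise)) -> West
  L (left (90° counter-clockwise)) -> South
  R (right (90° clockwise)) -> West
  R (right (90° clockwise)) -> North
  L (left (90° counter-clockwise)) -> West
  U (U-turn (180°)) -> East
Final: East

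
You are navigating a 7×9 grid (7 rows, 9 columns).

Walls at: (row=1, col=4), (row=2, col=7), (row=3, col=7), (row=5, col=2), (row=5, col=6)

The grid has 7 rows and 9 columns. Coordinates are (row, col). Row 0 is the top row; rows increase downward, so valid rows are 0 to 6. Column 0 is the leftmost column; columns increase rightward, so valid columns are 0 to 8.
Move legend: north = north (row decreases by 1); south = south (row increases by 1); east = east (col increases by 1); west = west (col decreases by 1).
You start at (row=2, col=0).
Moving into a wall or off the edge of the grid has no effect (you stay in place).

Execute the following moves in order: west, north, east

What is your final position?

Start: (row=2, col=0)
  west (west): blocked, stay at (row=2, col=0)
  north (north): (row=2, col=0) -> (row=1, col=0)
  east (east): (row=1, col=0) -> (row=1, col=1)
Final: (row=1, col=1)

Answer: Final position: (row=1, col=1)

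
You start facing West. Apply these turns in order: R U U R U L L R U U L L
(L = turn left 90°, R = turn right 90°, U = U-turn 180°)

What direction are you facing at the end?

Answer: Final heading: North

Derivation:
Start: West
  R (right (90° clockwise)) -> North
  U (U-turn (180°)) -> South
  U (U-turn (180°)) -> North
  R (right (90° clockwise)) -> East
  U (U-turn (180°)) -> West
  L (left (90° counter-clockwise)) -> South
  L (left (90° counter-clockwise)) -> East
  R (right (90° clockwise)) -> South
  U (U-turn (180°)) -> North
  U (U-turn (180°)) -> South
  L (left (90° counter-clockwise)) -> East
  L (left (90° counter-clockwise)) -> North
Final: North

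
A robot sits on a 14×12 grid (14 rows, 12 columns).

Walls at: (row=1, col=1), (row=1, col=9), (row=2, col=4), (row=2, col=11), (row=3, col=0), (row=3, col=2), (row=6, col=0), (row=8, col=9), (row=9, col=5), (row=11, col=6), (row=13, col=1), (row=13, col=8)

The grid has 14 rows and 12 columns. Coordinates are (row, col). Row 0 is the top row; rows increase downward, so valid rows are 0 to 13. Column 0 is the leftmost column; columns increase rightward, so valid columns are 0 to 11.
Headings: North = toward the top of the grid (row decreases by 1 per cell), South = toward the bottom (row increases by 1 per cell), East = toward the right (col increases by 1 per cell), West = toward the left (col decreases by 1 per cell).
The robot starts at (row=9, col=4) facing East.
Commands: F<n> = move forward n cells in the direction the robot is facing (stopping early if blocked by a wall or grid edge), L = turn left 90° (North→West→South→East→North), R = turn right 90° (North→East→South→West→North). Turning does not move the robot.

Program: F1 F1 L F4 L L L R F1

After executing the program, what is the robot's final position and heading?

Start: (row=9, col=4), facing East
  F1: move forward 0/1 (blocked), now at (row=9, col=4)
  F1: move forward 0/1 (blocked), now at (row=9, col=4)
  L: turn left, now facing North
  F4: move forward 4, now at (row=5, col=4)
  L: turn left, now facing West
  L: turn left, now facing South
  L: turn left, now facing East
  R: turn right, now facing South
  F1: move forward 1, now at (row=6, col=4)
Final: (row=6, col=4), facing South

Answer: Final position: (row=6, col=4), facing South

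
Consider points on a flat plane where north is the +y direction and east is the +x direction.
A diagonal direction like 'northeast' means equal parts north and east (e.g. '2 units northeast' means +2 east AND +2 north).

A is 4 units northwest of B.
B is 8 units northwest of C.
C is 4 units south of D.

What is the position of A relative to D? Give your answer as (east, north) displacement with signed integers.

Place D at the origin (east=0, north=0).
  C is 4 units south of D: delta (east=+0, north=-4); C at (east=0, north=-4).
  B is 8 units northwest of C: delta (east=-8, north=+8); B at (east=-8, north=4).
  A is 4 units northwest of B: delta (east=-4, north=+4); A at (east=-12, north=8).
Therefore A relative to D: (east=-12, north=8).

Answer: A is at (east=-12, north=8) relative to D.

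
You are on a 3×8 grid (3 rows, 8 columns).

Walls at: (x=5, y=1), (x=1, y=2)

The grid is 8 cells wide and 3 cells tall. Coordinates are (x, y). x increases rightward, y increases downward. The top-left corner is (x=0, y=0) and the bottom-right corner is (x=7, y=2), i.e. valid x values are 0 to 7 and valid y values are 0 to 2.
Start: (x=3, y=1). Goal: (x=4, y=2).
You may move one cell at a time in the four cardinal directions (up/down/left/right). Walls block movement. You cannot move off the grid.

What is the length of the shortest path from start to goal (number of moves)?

Answer: Shortest path length: 2

Derivation:
BFS from (x=3, y=1) until reaching (x=4, y=2):
  Distance 0: (x=3, y=1)
  Distance 1: (x=3, y=0), (x=2, y=1), (x=4, y=1), (x=3, y=2)
  Distance 2: (x=2, y=0), (x=4, y=0), (x=1, y=1), (x=2, y=2), (x=4, y=2)  <- goal reached here
One shortest path (2 moves): (x=3, y=1) -> (x=4, y=1) -> (x=4, y=2)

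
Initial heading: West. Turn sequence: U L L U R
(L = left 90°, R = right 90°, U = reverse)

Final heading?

Start: West
  U (U-turn (180°)) -> East
  L (left (90° counter-clockwise)) -> North
  L (left (90° counter-clockwise)) -> West
  U (U-turn (180°)) -> East
  R (right (90° clockwise)) -> South
Final: South

Answer: Final heading: South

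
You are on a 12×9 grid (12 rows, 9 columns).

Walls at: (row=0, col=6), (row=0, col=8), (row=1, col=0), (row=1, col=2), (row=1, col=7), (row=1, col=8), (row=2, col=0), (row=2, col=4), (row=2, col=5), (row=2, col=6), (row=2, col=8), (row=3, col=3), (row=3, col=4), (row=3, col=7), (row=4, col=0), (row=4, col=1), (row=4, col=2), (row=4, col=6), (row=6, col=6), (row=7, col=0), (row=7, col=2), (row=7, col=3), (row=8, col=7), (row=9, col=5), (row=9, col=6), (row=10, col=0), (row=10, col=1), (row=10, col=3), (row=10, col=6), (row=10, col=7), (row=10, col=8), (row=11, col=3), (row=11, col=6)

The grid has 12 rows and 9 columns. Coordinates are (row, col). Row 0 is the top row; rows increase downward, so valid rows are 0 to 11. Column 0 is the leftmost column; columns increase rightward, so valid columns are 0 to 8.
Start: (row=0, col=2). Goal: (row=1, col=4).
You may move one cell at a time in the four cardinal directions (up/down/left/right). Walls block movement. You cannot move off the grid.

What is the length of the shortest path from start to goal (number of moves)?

Answer: Shortest path length: 3

Derivation:
BFS from (row=0, col=2) until reaching (row=1, col=4):
  Distance 0: (row=0, col=2)
  Distance 1: (row=0, col=1), (row=0, col=3)
  Distance 2: (row=0, col=0), (row=0, col=4), (row=1, col=1), (row=1, col=3)
  Distance 3: (row=0, col=5), (row=1, col=4), (row=2, col=1), (row=2, col=3)  <- goal reached here
One shortest path (3 moves): (row=0, col=2) -> (row=0, col=3) -> (row=0, col=4) -> (row=1, col=4)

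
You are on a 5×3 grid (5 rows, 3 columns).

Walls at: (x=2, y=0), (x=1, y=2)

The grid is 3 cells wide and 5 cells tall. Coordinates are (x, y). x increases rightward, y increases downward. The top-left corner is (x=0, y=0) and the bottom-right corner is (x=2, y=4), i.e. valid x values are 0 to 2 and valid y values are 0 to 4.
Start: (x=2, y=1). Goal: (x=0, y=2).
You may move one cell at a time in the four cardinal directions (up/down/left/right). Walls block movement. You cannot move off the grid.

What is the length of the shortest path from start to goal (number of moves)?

Answer: Shortest path length: 3

Derivation:
BFS from (x=2, y=1) until reaching (x=0, y=2):
  Distance 0: (x=2, y=1)
  Distance 1: (x=1, y=1), (x=2, y=2)
  Distance 2: (x=1, y=0), (x=0, y=1), (x=2, y=3)
  Distance 3: (x=0, y=0), (x=0, y=2), (x=1, y=3), (x=2, y=4)  <- goal reached here
One shortest path (3 moves): (x=2, y=1) -> (x=1, y=1) -> (x=0, y=1) -> (x=0, y=2)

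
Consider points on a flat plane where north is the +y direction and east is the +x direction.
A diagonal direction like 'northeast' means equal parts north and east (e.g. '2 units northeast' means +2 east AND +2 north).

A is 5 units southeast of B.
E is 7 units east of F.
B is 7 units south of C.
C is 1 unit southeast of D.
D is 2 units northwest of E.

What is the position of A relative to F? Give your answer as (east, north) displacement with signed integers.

Answer: A is at (east=11, north=-11) relative to F.

Derivation:
Place F at the origin (east=0, north=0).
  E is 7 units east of F: delta (east=+7, north=+0); E at (east=7, north=0).
  D is 2 units northwest of E: delta (east=-2, north=+2); D at (east=5, north=2).
  C is 1 unit southeast of D: delta (east=+1, north=-1); C at (east=6, north=1).
  B is 7 units south of C: delta (east=+0, north=-7); B at (east=6, north=-6).
  A is 5 units southeast of B: delta (east=+5, north=-5); A at (east=11, north=-11).
Therefore A relative to F: (east=11, north=-11).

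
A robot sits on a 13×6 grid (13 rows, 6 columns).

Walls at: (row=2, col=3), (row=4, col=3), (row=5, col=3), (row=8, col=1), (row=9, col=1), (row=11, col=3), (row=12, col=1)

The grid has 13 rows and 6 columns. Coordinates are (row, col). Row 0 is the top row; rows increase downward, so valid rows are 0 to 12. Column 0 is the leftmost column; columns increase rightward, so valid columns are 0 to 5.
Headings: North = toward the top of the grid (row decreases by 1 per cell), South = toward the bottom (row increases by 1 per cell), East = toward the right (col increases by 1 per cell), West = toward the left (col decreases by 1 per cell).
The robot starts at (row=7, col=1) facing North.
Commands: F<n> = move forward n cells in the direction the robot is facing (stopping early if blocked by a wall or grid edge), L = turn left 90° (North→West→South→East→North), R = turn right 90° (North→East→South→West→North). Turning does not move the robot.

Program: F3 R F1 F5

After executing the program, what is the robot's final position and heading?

Answer: Final position: (row=4, col=2), facing East

Derivation:
Start: (row=7, col=1), facing North
  F3: move forward 3, now at (row=4, col=1)
  R: turn right, now facing East
  F1: move forward 1, now at (row=4, col=2)
  F5: move forward 0/5 (blocked), now at (row=4, col=2)
Final: (row=4, col=2), facing East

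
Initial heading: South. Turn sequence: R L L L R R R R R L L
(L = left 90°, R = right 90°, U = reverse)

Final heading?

Answer: Final heading: West

Derivation:
Start: South
  R (right (90° clockwise)) -> West
  L (left (90° counter-clockwise)) -> South
  L (left (90° counter-clockwise)) -> East
  L (left (90° counter-clockwise)) -> North
  R (right (90° clockwise)) -> East
  R (right (90° clockwise)) -> South
  R (right (90° clockwise)) -> West
  R (right (90° clockwise)) -> North
  R (right (90° clockwise)) -> East
  L (left (90° counter-clockwise)) -> North
  L (left (90° counter-clockwise)) -> West
Final: West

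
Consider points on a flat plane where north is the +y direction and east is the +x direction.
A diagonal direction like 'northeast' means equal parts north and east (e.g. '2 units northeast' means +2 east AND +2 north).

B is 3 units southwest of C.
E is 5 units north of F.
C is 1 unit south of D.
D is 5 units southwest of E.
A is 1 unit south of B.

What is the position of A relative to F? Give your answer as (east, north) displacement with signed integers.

Place F at the origin (east=0, north=0).
  E is 5 units north of F: delta (east=+0, north=+5); E at (east=0, north=5).
  D is 5 units southwest of E: delta (east=-5, north=-5); D at (east=-5, north=0).
  C is 1 unit south of D: delta (east=+0, north=-1); C at (east=-5, north=-1).
  B is 3 units southwest of C: delta (east=-3, north=-3); B at (east=-8, north=-4).
  A is 1 unit south of B: delta (east=+0, north=-1); A at (east=-8, north=-5).
Therefore A relative to F: (east=-8, north=-5).

Answer: A is at (east=-8, north=-5) relative to F.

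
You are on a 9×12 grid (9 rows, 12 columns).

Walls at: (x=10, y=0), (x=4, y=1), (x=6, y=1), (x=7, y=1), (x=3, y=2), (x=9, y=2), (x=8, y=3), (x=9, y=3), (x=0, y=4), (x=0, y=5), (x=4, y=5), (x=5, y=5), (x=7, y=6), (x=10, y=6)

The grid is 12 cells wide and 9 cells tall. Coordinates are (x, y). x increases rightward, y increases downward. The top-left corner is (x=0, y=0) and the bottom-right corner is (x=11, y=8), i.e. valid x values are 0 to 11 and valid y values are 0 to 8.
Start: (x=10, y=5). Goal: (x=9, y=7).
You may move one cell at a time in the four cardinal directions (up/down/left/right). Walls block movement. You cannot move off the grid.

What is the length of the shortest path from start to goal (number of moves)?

BFS from (x=10, y=5) until reaching (x=9, y=7):
  Distance 0: (x=10, y=5)
  Distance 1: (x=10, y=4), (x=9, y=5), (x=11, y=5)
  Distance 2: (x=10, y=3), (x=9, y=4), (x=11, y=4), (x=8, y=5), (x=9, y=6), (x=11, y=6)
  Distance 3: (x=10, y=2), (x=11, y=3), (x=8, y=4), (x=7, y=5), (x=8, y=6), (x=9, y=7), (x=11, y=7)  <- goal reached here
One shortest path (3 moves): (x=10, y=5) -> (x=9, y=5) -> (x=9, y=6) -> (x=9, y=7)

Answer: Shortest path length: 3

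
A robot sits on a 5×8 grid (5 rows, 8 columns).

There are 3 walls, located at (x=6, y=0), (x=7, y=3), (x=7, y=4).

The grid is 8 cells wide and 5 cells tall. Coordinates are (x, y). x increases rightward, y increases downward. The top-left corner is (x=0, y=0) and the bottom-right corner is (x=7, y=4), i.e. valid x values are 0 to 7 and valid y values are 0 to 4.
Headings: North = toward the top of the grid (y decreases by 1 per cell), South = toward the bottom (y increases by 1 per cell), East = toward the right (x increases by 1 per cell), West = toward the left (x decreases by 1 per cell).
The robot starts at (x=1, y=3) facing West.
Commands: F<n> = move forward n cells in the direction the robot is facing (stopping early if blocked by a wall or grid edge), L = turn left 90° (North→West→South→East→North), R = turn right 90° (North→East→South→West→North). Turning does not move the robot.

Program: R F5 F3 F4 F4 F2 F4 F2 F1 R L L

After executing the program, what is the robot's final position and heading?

Start: (x=1, y=3), facing West
  R: turn right, now facing North
  F5: move forward 3/5 (blocked), now at (x=1, y=0)
  F3: move forward 0/3 (blocked), now at (x=1, y=0)
  F4: move forward 0/4 (blocked), now at (x=1, y=0)
  F4: move forward 0/4 (blocked), now at (x=1, y=0)
  F2: move forward 0/2 (blocked), now at (x=1, y=0)
  F4: move forward 0/4 (blocked), now at (x=1, y=0)
  F2: move forward 0/2 (blocked), now at (x=1, y=0)
  F1: move forward 0/1 (blocked), now at (x=1, y=0)
  R: turn right, now facing East
  L: turn left, now facing North
  L: turn left, now facing West
Final: (x=1, y=0), facing West

Answer: Final position: (x=1, y=0), facing West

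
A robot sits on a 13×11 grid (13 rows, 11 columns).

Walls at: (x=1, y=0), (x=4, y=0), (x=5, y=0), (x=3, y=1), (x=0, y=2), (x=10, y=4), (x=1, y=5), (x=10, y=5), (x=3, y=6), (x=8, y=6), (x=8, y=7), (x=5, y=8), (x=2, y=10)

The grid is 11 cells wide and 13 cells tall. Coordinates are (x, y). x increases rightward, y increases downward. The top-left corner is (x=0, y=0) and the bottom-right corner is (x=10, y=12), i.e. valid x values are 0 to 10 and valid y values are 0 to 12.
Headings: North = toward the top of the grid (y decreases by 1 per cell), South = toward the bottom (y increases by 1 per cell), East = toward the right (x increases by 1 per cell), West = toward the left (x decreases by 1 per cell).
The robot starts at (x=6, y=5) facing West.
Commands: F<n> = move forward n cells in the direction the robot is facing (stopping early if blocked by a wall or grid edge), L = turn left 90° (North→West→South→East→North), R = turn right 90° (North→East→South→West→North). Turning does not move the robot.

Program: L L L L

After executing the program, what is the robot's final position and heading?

Start: (x=6, y=5), facing West
  L: turn left, now facing South
  L: turn left, now facing East
  L: turn left, now facing North
  L: turn left, now facing West
Final: (x=6, y=5), facing West

Answer: Final position: (x=6, y=5), facing West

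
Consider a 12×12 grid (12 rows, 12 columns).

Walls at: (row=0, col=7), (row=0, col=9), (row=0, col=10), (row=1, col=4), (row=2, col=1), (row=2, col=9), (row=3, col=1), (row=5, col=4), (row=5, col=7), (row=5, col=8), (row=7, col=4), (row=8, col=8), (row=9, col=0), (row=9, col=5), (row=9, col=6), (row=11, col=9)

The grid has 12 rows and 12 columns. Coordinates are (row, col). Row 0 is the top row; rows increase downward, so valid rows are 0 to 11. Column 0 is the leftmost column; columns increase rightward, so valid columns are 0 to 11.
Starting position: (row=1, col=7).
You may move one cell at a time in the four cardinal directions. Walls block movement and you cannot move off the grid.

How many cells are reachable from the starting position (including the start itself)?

BFS flood-fill from (row=1, col=7):
  Distance 0: (row=1, col=7)
  Distance 1: (row=1, col=6), (row=1, col=8), (row=2, col=7)
  Distance 2: (row=0, col=6), (row=0, col=8), (row=1, col=5), (row=1, col=9), (row=2, col=6), (row=2, col=8), (row=3, col=7)
  Distance 3: (row=0, col=5), (row=1, col=10), (row=2, col=5), (row=3, col=6), (row=3, col=8), (row=4, col=7)
  Distance 4: (row=0, col=4), (row=1, col=11), (row=2, col=4), (row=2, col=10), (row=3, col=5), (row=3, col=9), (row=4, col=6), (row=4, col=8)
  Distance 5: (row=0, col=3), (row=0, col=11), (row=2, col=3), (row=2, col=11), (row=3, col=4), (row=3, col=10), (row=4, col=5), (row=4, col=9), (row=5, col=6)
  Distance 6: (row=0, col=2), (row=1, col=3), (row=2, col=2), (row=3, col=3), (row=3, col=11), (row=4, col=4), (row=4, col=10), (row=5, col=5), (row=5, col=9), (row=6, col=6)
  Distance 7: (row=0, col=1), (row=1, col=2), (row=3, col=2), (row=4, col=3), (row=4, col=11), (row=5, col=10), (row=6, col=5), (row=6, col=7), (row=6, col=9), (row=7, col=6)
  Distance 8: (row=0, col=0), (row=1, col=1), (row=4, col=2), (row=5, col=3), (row=5, col=11), (row=6, col=4), (row=6, col=8), (row=6, col=10), (row=7, col=5), (row=7, col=7), (row=7, col=9), (row=8, col=6)
  Distance 9: (row=1, col=0), (row=4, col=1), (row=5, col=2), (row=6, col=3), (row=6, col=11), (row=7, col=8), (row=7, col=10), (row=8, col=5), (row=8, col=7), (row=8, col=9)
  Distance 10: (row=2, col=0), (row=4, col=0), (row=5, col=1), (row=6, col=2), (row=7, col=3), (row=7, col=11), (row=8, col=4), (row=8, col=10), (row=9, col=7), (row=9, col=9)
  Distance 11: (row=3, col=0), (row=5, col=0), (row=6, col=1), (row=7, col=2), (row=8, col=3), (row=8, col=11), (row=9, col=4), (row=9, col=8), (row=9, col=10), (row=10, col=7), (row=10, col=9)
  Distance 12: (row=6, col=0), (row=7, col=1), (row=8, col=2), (row=9, col=3), (row=9, col=11), (row=10, col=4), (row=10, col=6), (row=10, col=8), (row=10, col=10), (row=11, col=7)
  Distance 13: (row=7, col=0), (row=8, col=1), (row=9, col=2), (row=10, col=3), (row=10, col=5), (row=10, col=11), (row=11, col=4), (row=11, col=6), (row=11, col=8), (row=11, col=10)
  Distance 14: (row=8, col=0), (row=9, col=1), (row=10, col=2), (row=11, col=3), (row=11, col=5), (row=11, col=11)
  Distance 15: (row=10, col=1), (row=11, col=2)
  Distance 16: (row=10, col=0), (row=11, col=1)
  Distance 17: (row=11, col=0)
Total reachable: 128 (grid has 128 open cells total)

Answer: Reachable cells: 128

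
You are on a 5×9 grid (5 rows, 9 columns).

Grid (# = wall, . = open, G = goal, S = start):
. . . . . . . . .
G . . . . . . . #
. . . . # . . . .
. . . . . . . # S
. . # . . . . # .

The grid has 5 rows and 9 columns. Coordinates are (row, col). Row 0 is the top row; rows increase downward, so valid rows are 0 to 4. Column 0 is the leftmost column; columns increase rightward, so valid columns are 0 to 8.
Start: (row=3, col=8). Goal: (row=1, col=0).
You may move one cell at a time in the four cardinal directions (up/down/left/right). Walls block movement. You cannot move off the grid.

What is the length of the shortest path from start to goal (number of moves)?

Answer: Shortest path length: 10

Derivation:
BFS from (row=3, col=8) until reaching (row=1, col=0):
  Distance 0: (row=3, col=8)
  Distance 1: (row=2, col=8), (row=4, col=8)
  Distance 2: (row=2, col=7)
  Distance 3: (row=1, col=7), (row=2, col=6)
  Distance 4: (row=0, col=7), (row=1, col=6), (row=2, col=5), (row=3, col=6)
  Distance 5: (row=0, col=6), (row=0, col=8), (row=1, col=5), (row=3, col=5), (row=4, col=6)
  Distance 6: (row=0, col=5), (row=1, col=4), (row=3, col=4), (row=4, col=5)
  Distance 7: (row=0, col=4), (row=1, col=3), (row=3, col=3), (row=4, col=4)
  Distance 8: (row=0, col=3), (row=1, col=2), (row=2, col=3), (row=3, col=2), (row=4, col=3)
  Distance 9: (row=0, col=2), (row=1, col=1), (row=2, col=2), (row=3, col=1)
  Distance 10: (row=0, col=1), (row=1, col=0), (row=2, col=1), (row=3, col=0), (row=4, col=1)  <- goal reached here
One shortest path (10 moves): (row=3, col=8) -> (row=2, col=8) -> (row=2, col=7) -> (row=2, col=6) -> (row=2, col=5) -> (row=1, col=5) -> (row=1, col=4) -> (row=1, col=3) -> (row=1, col=2) -> (row=1, col=1) -> (row=1, col=0)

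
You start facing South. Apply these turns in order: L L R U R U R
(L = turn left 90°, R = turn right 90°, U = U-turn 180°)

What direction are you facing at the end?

Start: South
  L (left (90° counter-clockwise)) -> East
  L (left (90° counter-clockwise)) -> North
  R (right (90° clockwise)) -> East
  U (U-turn (180°)) -> West
  R (right (90° clockwise)) -> North
  U (U-turn (180°)) -> South
  R (right (90° clockwise)) -> West
Final: West

Answer: Final heading: West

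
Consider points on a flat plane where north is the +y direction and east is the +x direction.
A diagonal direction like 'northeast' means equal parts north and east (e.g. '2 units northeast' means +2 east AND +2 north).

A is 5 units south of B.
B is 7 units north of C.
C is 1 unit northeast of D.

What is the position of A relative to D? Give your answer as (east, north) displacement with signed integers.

Place D at the origin (east=0, north=0).
  C is 1 unit northeast of D: delta (east=+1, north=+1); C at (east=1, north=1).
  B is 7 units north of C: delta (east=+0, north=+7); B at (east=1, north=8).
  A is 5 units south of B: delta (east=+0, north=-5); A at (east=1, north=3).
Therefore A relative to D: (east=1, north=3).

Answer: A is at (east=1, north=3) relative to D.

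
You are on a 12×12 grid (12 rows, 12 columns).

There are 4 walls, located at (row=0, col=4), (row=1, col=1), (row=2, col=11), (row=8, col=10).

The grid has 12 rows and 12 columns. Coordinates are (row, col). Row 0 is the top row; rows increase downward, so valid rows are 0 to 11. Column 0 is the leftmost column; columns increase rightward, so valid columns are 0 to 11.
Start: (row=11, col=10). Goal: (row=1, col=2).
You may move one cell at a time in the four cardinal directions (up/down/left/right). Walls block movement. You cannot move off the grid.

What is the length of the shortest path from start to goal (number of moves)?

BFS from (row=11, col=10) until reaching (row=1, col=2):
  Distance 0: (row=11, col=10)
  Distance 1: (row=10, col=10), (row=11, col=9), (row=11, col=11)
  Distance 2: (row=9, col=10), (row=10, col=9), (row=10, col=11), (row=11, col=8)
  Distance 3: (row=9, col=9), (row=9, col=11), (row=10, col=8), (row=11, col=7)
  Distance 4: (row=8, col=9), (row=8, col=11), (row=9, col=8), (row=10, col=7), (row=11, col=6)
  Distance 5: (row=7, col=9), (row=7, col=11), (row=8, col=8), (row=9, col=7), (row=10, col=6), (row=11, col=5)
  Distance 6: (row=6, col=9), (row=6, col=11), (row=7, col=8), (row=7, col=10), (row=8, col=7), (row=9, col=6), (row=10, col=5), (row=11, col=4)
  Distance 7: (row=5, col=9), (row=5, col=11), (row=6, col=8), (row=6, col=10), (row=7, col=7), (row=8, col=6), (row=9, col=5), (row=10, col=4), (row=11, col=3)
  Distance 8: (row=4, col=9), (row=4, col=11), (row=5, col=8), (row=5, col=10), (row=6, col=7), (row=7, col=6), (row=8, col=5), (row=9, col=4), (row=10, col=3), (row=11, col=2)
  Distance 9: (row=3, col=9), (row=3, col=11), (row=4, col=8), (row=4, col=10), (row=5, col=7), (row=6, col=6), (row=7, col=5), (row=8, col=4), (row=9, col=3), (row=10, col=2), (row=11, col=1)
  Distance 10: (row=2, col=9), (row=3, col=8), (row=3, col=10), (row=4, col=7), (row=5, col=6), (row=6, col=5), (row=7, col=4), (row=8, col=3), (row=9, col=2), (row=10, col=1), (row=11, col=0)
  Distance 11: (row=1, col=9), (row=2, col=8), (row=2, col=10), (row=3, col=7), (row=4, col=6), (row=5, col=5), (row=6, col=4), (row=7, col=3), (row=8, col=2), (row=9, col=1), (row=10, col=0)
  Distance 12: (row=0, col=9), (row=1, col=8), (row=1, col=10), (row=2, col=7), (row=3, col=6), (row=4, col=5), (row=5, col=4), (row=6, col=3), (row=7, col=2), (row=8, col=1), (row=9, col=0)
  Distance 13: (row=0, col=8), (row=0, col=10), (row=1, col=7), (row=1, col=11), (row=2, col=6), (row=3, col=5), (row=4, col=4), (row=5, col=3), (row=6, col=2), (row=7, col=1), (row=8, col=0)
  Distance 14: (row=0, col=7), (row=0, col=11), (row=1, col=6), (row=2, col=5), (row=3, col=4), (row=4, col=3), (row=5, col=2), (row=6, col=1), (row=7, col=0)
  Distance 15: (row=0, col=6), (row=1, col=5), (row=2, col=4), (row=3, col=3), (row=4, col=2), (row=5, col=1), (row=6, col=0)
  Distance 16: (row=0, col=5), (row=1, col=4), (row=2, col=3), (row=3, col=2), (row=4, col=1), (row=5, col=0)
  Distance 17: (row=1, col=3), (row=2, col=2), (row=3, col=1), (row=4, col=0)
  Distance 18: (row=0, col=3), (row=1, col=2), (row=2, col=1), (row=3, col=0)  <- goal reached here
One shortest path (18 moves): (row=11, col=10) -> (row=11, col=9) -> (row=11, col=8) -> (row=11, col=7) -> (row=11, col=6) -> (row=11, col=5) -> (row=11, col=4) -> (row=11, col=3) -> (row=11, col=2) -> (row=10, col=2) -> (row=9, col=2) -> (row=8, col=2) -> (row=7, col=2) -> (row=6, col=2) -> (row=5, col=2) -> (row=4, col=2) -> (row=3, col=2) -> (row=2, col=2) -> (row=1, col=2)

Answer: Shortest path length: 18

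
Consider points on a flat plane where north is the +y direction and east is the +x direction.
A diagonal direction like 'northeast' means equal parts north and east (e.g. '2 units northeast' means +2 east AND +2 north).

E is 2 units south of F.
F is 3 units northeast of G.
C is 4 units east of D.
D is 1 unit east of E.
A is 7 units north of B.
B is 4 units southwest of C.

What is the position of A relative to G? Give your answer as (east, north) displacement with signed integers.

Answer: A is at (east=4, north=4) relative to G.

Derivation:
Place G at the origin (east=0, north=0).
  F is 3 units northeast of G: delta (east=+3, north=+3); F at (east=3, north=3).
  E is 2 units south of F: delta (east=+0, north=-2); E at (east=3, north=1).
  D is 1 unit east of E: delta (east=+1, north=+0); D at (east=4, north=1).
  C is 4 units east of D: delta (east=+4, north=+0); C at (east=8, north=1).
  B is 4 units southwest of C: delta (east=-4, north=-4); B at (east=4, north=-3).
  A is 7 units north of B: delta (east=+0, north=+7); A at (east=4, north=4).
Therefore A relative to G: (east=4, north=4).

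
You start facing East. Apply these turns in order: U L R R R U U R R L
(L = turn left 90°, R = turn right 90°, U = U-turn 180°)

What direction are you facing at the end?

Answer: Final heading: South

Derivation:
Start: East
  U (U-turn (180°)) -> West
  L (left (90° counter-clockwise)) -> South
  R (right (90° clockwise)) -> West
  R (right (90° clockwise)) -> North
  R (right (90° clockwise)) -> East
  U (U-turn (180°)) -> West
  U (U-turn (180°)) -> East
  R (right (90° clockwise)) -> South
  R (right (90° clockwise)) -> West
  L (left (90° counter-clockwise)) -> South
Final: South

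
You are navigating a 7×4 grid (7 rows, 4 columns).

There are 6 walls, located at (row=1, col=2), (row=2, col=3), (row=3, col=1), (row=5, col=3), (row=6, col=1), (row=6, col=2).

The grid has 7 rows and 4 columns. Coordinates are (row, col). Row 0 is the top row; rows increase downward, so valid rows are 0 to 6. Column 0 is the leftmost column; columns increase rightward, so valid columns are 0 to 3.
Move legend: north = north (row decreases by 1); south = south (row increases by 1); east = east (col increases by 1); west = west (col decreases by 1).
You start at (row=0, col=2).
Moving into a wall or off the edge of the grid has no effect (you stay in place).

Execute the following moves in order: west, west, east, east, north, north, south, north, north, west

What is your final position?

Start: (row=0, col=2)
  west (west): (row=0, col=2) -> (row=0, col=1)
  west (west): (row=0, col=1) -> (row=0, col=0)
  east (east): (row=0, col=0) -> (row=0, col=1)
  east (east): (row=0, col=1) -> (row=0, col=2)
  north (north): blocked, stay at (row=0, col=2)
  north (north): blocked, stay at (row=0, col=2)
  south (south): blocked, stay at (row=0, col=2)
  north (north): blocked, stay at (row=0, col=2)
  north (north): blocked, stay at (row=0, col=2)
  west (west): (row=0, col=2) -> (row=0, col=1)
Final: (row=0, col=1)

Answer: Final position: (row=0, col=1)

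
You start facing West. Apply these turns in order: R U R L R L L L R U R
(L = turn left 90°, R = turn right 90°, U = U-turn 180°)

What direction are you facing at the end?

Answer: Final heading: North

Derivation:
Start: West
  R (right (90° clockwise)) -> North
  U (U-turn (180°)) -> South
  R (right (90° clockwise)) -> West
  L (left (90° counter-clockwise)) -> South
  R (right (90° clockwise)) -> West
  L (left (90° counter-clockwise)) -> South
  L (left (90° counter-clockwise)) -> East
  L (left (90° counter-clockwise)) -> North
  R (right (90° clockwise)) -> East
  U (U-turn (180°)) -> West
  R (right (90° clockwise)) -> North
Final: North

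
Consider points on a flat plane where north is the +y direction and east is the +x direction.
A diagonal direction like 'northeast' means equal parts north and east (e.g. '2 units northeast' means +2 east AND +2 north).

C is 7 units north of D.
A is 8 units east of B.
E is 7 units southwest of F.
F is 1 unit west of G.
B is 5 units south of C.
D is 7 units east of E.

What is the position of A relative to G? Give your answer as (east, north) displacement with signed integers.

Place G at the origin (east=0, north=0).
  F is 1 unit west of G: delta (east=-1, north=+0); F at (east=-1, north=0).
  E is 7 units southwest of F: delta (east=-7, north=-7); E at (east=-8, north=-7).
  D is 7 units east of E: delta (east=+7, north=+0); D at (east=-1, north=-7).
  C is 7 units north of D: delta (east=+0, north=+7); C at (east=-1, north=0).
  B is 5 units south of C: delta (east=+0, north=-5); B at (east=-1, north=-5).
  A is 8 units east of B: delta (east=+8, north=+0); A at (east=7, north=-5).
Therefore A relative to G: (east=7, north=-5).

Answer: A is at (east=7, north=-5) relative to G.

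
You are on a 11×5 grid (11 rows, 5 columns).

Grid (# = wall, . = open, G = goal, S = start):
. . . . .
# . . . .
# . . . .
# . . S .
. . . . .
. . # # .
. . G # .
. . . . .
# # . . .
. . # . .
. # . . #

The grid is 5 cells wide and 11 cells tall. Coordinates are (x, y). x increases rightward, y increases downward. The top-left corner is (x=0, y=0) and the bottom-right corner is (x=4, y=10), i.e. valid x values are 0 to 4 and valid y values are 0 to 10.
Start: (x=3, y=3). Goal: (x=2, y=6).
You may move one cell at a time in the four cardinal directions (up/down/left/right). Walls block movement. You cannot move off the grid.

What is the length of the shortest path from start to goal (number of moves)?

BFS from (x=3, y=3) until reaching (x=2, y=6):
  Distance 0: (x=3, y=3)
  Distance 1: (x=3, y=2), (x=2, y=3), (x=4, y=3), (x=3, y=4)
  Distance 2: (x=3, y=1), (x=2, y=2), (x=4, y=2), (x=1, y=3), (x=2, y=4), (x=4, y=4)
  Distance 3: (x=3, y=0), (x=2, y=1), (x=4, y=1), (x=1, y=2), (x=1, y=4), (x=4, y=5)
  Distance 4: (x=2, y=0), (x=4, y=0), (x=1, y=1), (x=0, y=4), (x=1, y=5), (x=4, y=6)
  Distance 5: (x=1, y=0), (x=0, y=5), (x=1, y=6), (x=4, y=7)
  Distance 6: (x=0, y=0), (x=0, y=6), (x=2, y=6), (x=1, y=7), (x=3, y=7), (x=4, y=8)  <- goal reached here
One shortest path (6 moves): (x=3, y=3) -> (x=2, y=3) -> (x=1, y=3) -> (x=1, y=4) -> (x=1, y=5) -> (x=1, y=6) -> (x=2, y=6)

Answer: Shortest path length: 6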